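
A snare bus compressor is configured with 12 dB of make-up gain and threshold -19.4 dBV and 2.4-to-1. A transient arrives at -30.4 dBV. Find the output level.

-18.4 dBV

-30.4 dBV is 11 dB below the -19.4 dBV threshold, so no gain reduction is applied.
Make-up gain adds 12 dB: -30.4 + 12 = -18.4 dBV.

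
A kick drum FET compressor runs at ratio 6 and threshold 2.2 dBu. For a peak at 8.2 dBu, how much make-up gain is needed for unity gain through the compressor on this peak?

5 dB

Without make-up, output = threshold + overshoot/6 = 2.2 + 1 = 3.2 dBu.
Gap to target: 5 dB.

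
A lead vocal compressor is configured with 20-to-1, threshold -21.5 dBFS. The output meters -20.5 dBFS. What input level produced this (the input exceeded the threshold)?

Post-compression overshoot = -20.5 − (-21.5) = 1 dB.
Before 20:1 compression the overshoot was 1 × 20 = 20 dB, so input = -21.5 + 20 = -1.5 dBFS.

-1.5 dBFS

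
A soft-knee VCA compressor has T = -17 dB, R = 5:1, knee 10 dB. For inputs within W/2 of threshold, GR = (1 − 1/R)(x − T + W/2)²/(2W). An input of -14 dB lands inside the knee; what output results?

x − T + W/2 = -14 − (-17) + 5 = 8.
GR = (1 − 1/5) × 8² / 20 = 0.8 × 64 / 20 = 2.56 dB.
Output = -14 − 2.56 = -16.56 dB.

-16.56 dB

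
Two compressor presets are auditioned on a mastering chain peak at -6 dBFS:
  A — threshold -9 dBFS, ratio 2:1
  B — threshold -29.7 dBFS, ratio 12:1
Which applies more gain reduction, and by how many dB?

B, by 20.225 dB

A: 3 dB over, compressed to 1.5 dB over, so 1.5 dB of GR.
B: 23.7 dB over, compressed to 1.975 dB over, so 21.725 dB of GR.
B reduces 20.225 dB more.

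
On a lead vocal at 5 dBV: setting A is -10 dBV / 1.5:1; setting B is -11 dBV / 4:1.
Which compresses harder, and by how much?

A: overshoot 15 dB → output overshoot 10 dB → GR 5 dB.
B: overshoot 16 dB → output overshoot 4 dB → GR 12 dB.
B reduces 7 dB more.

B, by 7 dB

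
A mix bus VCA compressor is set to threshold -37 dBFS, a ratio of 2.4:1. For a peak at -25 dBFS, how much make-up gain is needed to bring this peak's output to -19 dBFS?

Without make-up, output = threshold + overshoot/2.4 = -37 + 5 = -32 dBFS.
Gap to target: 13 dB.

13 dB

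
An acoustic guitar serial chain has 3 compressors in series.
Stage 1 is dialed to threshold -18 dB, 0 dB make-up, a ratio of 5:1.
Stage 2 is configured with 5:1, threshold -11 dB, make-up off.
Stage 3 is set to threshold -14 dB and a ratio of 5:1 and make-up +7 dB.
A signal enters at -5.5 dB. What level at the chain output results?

-8.5 dB

Stage 1: -5.5 dB is 12.5 dB over -18 dB; at 5:1 that becomes 2.5 dB over, giving -15.5 dB.
Stage 2: below threshold (-15.5 ≤ -11); passes unchanged; output -15.5 dB.
Stage 3: -15.5 dB ≤ -14 dB, so stage 3 doesn't engage; make-up brings it to -8.5 dB.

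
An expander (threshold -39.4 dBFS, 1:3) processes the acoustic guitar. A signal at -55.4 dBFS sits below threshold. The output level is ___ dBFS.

Below threshold, a 1:3 expander applies gain = (3−1)×(T − x) of attenuation.
(3−1) × 16 = 32 dB, so output = -55.4 − 32 = -87.4 dBFS.

-87.4 dBFS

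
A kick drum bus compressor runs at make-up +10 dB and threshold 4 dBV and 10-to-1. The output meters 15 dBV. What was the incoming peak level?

14 dBV

Stripping the +10 dB make-up gives 5 dBV at the gain stage.
The compressed level sits 5 − 4 = 1 dB over threshold.
Before 10:1 compression the overshoot was 1 × 10 = 10 dB, so input = 4 + 10 = 14 dBV.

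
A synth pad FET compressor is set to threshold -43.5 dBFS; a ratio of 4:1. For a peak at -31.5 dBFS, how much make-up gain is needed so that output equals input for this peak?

Overshoot 12 dB → 12/4 = 3 dB after compression, so the compressed level is -43.5 + 3 = -40.5 dBFS.
Make-up = target − compressed = -31.5 − (-40.5) = 9 dB.

9 dB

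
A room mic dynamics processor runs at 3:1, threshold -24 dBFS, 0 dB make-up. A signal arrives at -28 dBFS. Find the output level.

-28 dBFS is 4 dB below the -24 dBFS threshold, so no gain reduction is applied.
Output = input = -28 dBFS.

-28 dBFS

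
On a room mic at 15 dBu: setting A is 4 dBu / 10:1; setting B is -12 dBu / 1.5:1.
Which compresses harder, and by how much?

A: 11 dB over, compressed to 1.1 dB over, so 9.9 dB of GR.
B: 27 dB over, compressed to 18 dB over, so 9 dB of GR.
Difference: 0.9 dB in favour of A.

A, by 0.9 dB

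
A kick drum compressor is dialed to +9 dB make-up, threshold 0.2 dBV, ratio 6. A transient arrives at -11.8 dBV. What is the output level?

-2.8 dBV

-11.8 dBV is 12 dB below the 0.2 dBV threshold, so no gain reduction is applied.
Make-up gain adds 9 dB: -11.8 + 9 = -2.8 dBV.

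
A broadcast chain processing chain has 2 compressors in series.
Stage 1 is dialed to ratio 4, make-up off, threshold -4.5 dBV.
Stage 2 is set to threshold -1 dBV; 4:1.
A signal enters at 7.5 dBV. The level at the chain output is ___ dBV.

Stage 1: 12 dB above -4.5 dBV, reduced 4:1 to 3 dB above → -1.5 dBV.
Stage 2: -1.5 dBV is at or below the -1 dBV threshold — no compression; output -1.5 dBV.

-1.5 dBV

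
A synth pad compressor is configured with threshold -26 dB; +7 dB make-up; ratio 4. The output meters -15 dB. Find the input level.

Stripping the +7 dB make-up gives -22 dB at the gain stage.
Post-compression overshoot = -22 − (-26) = 4 dB.
Before 4:1 compression the overshoot was 4 × 4 = 16 dB, so input = -26 + 16 = -10 dB.

-10 dB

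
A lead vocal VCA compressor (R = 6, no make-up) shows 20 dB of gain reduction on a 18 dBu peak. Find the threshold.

-6 dBu

Let T be the threshold. Output overshoot = (input overshoot)/R, so -2 − T = (18 − T)/6.
6·(-2 − T) = 18 − T → 5·T = -12 − 18 = -30.
T = -30/5 = -6 dBu.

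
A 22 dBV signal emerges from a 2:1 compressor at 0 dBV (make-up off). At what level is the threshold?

-22 dBV

Let T be the threshold. Output overshoot = (input overshoot)/R, so 0 − T = (22 − T)/2.
2·(0 − T) = 22 − T → 1·T = 0 − 22 = -22.
T = -22/1 = -22 dBV.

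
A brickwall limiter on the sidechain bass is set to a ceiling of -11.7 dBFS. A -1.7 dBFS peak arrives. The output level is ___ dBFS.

The limiter clamps the peak to its -11.7 dBFS ceiling.

-11.7 dBFS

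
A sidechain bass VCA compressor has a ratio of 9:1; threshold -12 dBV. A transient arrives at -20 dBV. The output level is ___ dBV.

-20 dBV

-20 dBV is 8 dB below the -12 dBV threshold, so no gain reduction is applied.
Output = input = -20 dBV.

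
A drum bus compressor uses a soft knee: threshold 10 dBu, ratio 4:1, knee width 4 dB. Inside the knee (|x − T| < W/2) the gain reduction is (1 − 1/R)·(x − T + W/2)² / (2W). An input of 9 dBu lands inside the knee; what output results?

x − T + W/2 = 9 − 10 + 2 = 1.
GR = (1 − 1/4) × 1² / 8 = 0.75 × 1 / 8 = 0.09375 dB.
Output = 9 − 0.09375 = 8.90625 dBu.

8.90625 dBu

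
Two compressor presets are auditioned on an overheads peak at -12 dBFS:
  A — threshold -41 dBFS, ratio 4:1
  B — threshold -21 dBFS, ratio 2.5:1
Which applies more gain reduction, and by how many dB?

A, by 16.35 dB

A: GR = 29 − 29/4 = 21.75 dB.
B: GR = 9 − 9/2.5 = 5.4 dB.
Difference: 16.35 dB in favour of A.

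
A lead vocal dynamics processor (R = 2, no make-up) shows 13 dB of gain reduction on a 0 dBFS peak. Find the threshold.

Gain reduction = 0 − (-13) = 13 dB; output overshoot = GR / (R − 1) = 13 / 1 = 13 dB.
Threshold = output − output overshoot = -13 − 13 = -26 dBFS.

-26 dBFS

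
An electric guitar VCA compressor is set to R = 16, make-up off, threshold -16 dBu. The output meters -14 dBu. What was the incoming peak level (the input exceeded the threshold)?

16 dBu

That's 2 dB above the -16 dBu threshold.
Undo the ratio: input overshoot = 2 × 16 = 32 dB, giving input = 16 dBu.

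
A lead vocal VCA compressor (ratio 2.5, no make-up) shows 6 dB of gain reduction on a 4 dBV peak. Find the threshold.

Let T be the threshold. Output overshoot = (input overshoot)/R, so -2 − T = (4 − T)/2.5.
2.5·(-2 − T) = 4 − T → 1.5·T = -5 − 4 = -9.
T = -9/1.5 = -6 dBV.

-6 dBV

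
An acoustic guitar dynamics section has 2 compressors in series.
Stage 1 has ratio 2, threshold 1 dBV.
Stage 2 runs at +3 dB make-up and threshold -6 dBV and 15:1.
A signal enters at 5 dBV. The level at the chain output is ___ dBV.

-2.4 dBV

Stage 1: overshoot 4 dB → 4/2 = 2 dB → 3 dBV.
Stage 2: 9 dB above -6 dBV, reduced 15:1 to 0.6 dB above → -5.4 dBV; +3 dB make-up → -2.4 dBV.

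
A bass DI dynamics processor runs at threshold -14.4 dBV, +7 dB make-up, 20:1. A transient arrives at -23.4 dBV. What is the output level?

-23.4 dBV is 9 dB below the -14.4 dBV threshold, so no gain reduction is applied.
Make-up gain adds 7 dB: -23.4 + 7 = -16.4 dBV.

-16.4 dBV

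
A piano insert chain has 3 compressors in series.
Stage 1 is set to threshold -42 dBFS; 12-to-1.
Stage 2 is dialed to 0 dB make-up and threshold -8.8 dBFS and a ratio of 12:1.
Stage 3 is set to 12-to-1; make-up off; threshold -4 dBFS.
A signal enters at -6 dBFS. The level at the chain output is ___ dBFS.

-39 dBFS

Stage 1: overshoot 36 dB → 36/12 = 3 dB → -39 dBFS.
Stage 2: below threshold (-39 ≤ -8.8); passes unchanged; output -39 dBFS.
Stage 3: -39 dBFS ≤ -4 dBFS, so stage 3 doesn't engage; output -39 dBFS.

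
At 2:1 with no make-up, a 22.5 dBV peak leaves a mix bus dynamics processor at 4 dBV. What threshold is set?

-14.5 dBV

Input is 37 dB above T (since output overshoot × R = input overshoot: (4 − T)·2 = 22.5 − T gives T = -14.5 dBV).
Check: -14.5 + (22.5 − (-14.5))/2 = -14.5 + 18.5 = 4 dBV. ✓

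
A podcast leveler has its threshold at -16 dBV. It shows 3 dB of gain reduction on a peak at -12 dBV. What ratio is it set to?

Input overshoot = -12 − (-16) = 4 dB.
Output overshoot = 4 − 3 = 1 dB.
Ratio = input overshoot / output overshoot = 4 / 1 = 4.

4:1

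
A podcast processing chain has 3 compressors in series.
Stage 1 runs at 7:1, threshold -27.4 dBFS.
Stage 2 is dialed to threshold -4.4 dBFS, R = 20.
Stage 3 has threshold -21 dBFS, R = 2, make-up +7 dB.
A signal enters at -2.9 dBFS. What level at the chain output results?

Stage 1: overshoot 24.5 dB → 24.5/7 = 3.5 dB → -23.9 dBFS.
Stage 2: -23.9 dBFS is at or below the -4.4 dBFS threshold — no compression; output -23.9 dBFS.
Stage 3: -23.9 dBFS is at or below the -21 dBFS threshold — no compression; make-up brings it to -16.9 dBFS.

-16.9 dBFS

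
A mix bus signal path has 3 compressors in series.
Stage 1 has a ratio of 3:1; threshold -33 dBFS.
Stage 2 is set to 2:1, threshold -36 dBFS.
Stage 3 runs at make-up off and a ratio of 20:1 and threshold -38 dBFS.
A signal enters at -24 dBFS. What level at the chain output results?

-37.75 dBFS

Stage 1: 9 dB above -33 dBFS, reduced 3:1 to 3 dB above → -30 dBFS.
Stage 2: 6 dB above -36 dBFS, reduced 2:1 to 3 dB above → -33 dBFS.
Stage 3: 5 dB above -38 dBFS, reduced 20:1 to 0.25 dB above → -37.75 dBFS.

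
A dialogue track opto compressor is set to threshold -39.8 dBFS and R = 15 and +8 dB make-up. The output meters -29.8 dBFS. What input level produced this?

-9.8 dBFS

Remove make-up: -29.8 − 8 = -37.8 dBFS.
The compressed level sits -37.8 − (-39.8) = 2 dB over threshold.
Input overshoot = R × output overshoot = 30 dB → input = -39.8 + 30 = -9.8 dBFS.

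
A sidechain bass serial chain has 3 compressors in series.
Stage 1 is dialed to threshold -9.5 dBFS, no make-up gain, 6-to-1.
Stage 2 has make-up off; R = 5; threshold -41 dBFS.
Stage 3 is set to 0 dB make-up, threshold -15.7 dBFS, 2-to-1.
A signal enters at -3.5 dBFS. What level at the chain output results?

Stage 1: -3.5 dBFS is 6 dB over -9.5 dBFS; at 6:1 that becomes 1 dB over, giving -8.5 dBFS.
Stage 2: -8.5 dBFS is 32.5 dB over -41 dBFS; at 5:1 that becomes 6.5 dB over, giving -34.5 dBFS.
Stage 3: below threshold (-34.5 ≤ -15.7); passes unchanged; output -34.5 dBFS.

-34.5 dBFS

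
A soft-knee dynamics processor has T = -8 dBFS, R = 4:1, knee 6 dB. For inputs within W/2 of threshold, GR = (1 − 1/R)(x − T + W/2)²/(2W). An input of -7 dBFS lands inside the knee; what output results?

-8 dBFS

x − T + W/2 = -7 − (-8) + 3 = 4.
GR = (1 − 1/4) × 4² / 12 = 0.75 × 16 / 12 = 1 dB.
Output = -7 − 1 = -8 dBFS.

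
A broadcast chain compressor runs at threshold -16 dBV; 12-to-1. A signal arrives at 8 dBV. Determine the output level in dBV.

-14 dBV

Overshoot: 8 − (-16) = 24 dB.
At 12:1 the overshoot is divided by 12, leaving 2 dB above threshold.
Output = -16 + 2 = -14 dBV.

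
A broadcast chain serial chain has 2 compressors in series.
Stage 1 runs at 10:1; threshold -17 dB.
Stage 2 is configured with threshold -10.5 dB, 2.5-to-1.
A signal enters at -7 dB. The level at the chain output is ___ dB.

Stage 1: -7 dB is 10 dB over -17 dB; at 10:1 that becomes 1 dB over, giving -16 dB.
Stage 2: -16 dB ≤ -10.5 dB, so stage 2 doesn't engage; output -16 dB.

-16 dB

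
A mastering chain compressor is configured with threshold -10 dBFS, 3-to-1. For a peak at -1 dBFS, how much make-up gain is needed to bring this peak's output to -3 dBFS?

4 dB

Overshoot 9 dB → 9/3 = 3 dB after compression, so the compressed level is -10 + 3 = -7 dBFS.
Make-up = target − compressed = -3 − (-7) = 4 dB.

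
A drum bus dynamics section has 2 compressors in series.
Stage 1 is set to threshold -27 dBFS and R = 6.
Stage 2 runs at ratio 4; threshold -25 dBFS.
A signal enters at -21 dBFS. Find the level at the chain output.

-26 dBFS

Stage 1: overshoot 6 dB → 6/6 = 1 dB → -26 dBFS.
Stage 2: -26 dBFS is at or below the -25 dBFS threshold — no compression; output -26 dBFS.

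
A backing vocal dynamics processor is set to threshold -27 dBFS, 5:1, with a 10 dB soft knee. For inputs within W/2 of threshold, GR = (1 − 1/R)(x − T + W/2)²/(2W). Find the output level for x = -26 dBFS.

x − T + W/2 = -26 − (-27) + 5 = 6.
GR = (1 − 1/5) × 6² / 20 = 0.8 × 36 / 20 = 1.44 dB.
Output = -26 − 1.44 = -27.44 dBFS.

-27.44 dBFS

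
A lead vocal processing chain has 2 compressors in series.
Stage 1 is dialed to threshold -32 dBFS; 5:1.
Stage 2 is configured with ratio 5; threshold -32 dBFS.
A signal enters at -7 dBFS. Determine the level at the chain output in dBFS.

Stage 1: -7 dBFS is 25 dB over -32 dBFS; at 5:1 that becomes 5 dB over, giving -27 dBFS.
Stage 2: 5 dB above -32 dBFS, reduced 5:1 to 1 dB above → -31 dBFS.

-31 dBFS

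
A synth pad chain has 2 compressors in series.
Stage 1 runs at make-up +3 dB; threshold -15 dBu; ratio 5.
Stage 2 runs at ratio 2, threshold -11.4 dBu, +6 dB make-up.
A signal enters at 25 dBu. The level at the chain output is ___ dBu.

-1.7 dBu

Stage 1: 25 dBu is 40 dB over -15 dBu; at 5:1 that becomes 8 dB over, giving -7 dBu; +3 dB make-up → -4 dBu.
Stage 2: overshoot 7.4 dB → 7.4/2 = 3.7 dB → -7.7 dBu; +6 dB make-up → -1.7 dBu.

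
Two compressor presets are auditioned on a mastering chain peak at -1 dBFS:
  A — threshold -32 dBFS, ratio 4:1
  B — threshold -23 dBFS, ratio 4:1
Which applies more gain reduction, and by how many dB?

A: overshoot 31 dB → output overshoot 7.75 dB → GR 23.25 dB.
B: overshoot 22 dB → output overshoot 5.5 dB → GR 16.5 dB.
Difference: 6.75 dB in favour of A.

A, by 6.75 dB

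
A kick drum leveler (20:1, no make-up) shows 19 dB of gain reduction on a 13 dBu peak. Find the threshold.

-7 dBu

Input is 20 dB above T (since output overshoot × R = input overshoot: (-6 − T)·20 = 13 − T gives T = -7 dBu).
Check: -7 + (13 − (-7))/20 = -7 + 1 = -6 dBu. ✓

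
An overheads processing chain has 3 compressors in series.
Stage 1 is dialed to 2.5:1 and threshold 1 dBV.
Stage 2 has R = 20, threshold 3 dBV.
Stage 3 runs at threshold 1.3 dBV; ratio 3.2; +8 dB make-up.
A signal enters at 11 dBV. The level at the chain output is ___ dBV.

9.8625 dBV

Stage 1: 10 dB above 1 dBV, reduced 2.5:1 to 4 dB above → 5 dBV.
Stage 2: 2 dB above 3 dBV, reduced 20:1 to 0.1 dB above → 3.1 dBV.
Stage 3: overshoot 1.8 dB → 1.8/3.2 = 0.5625 dB → 1.8625 dBV; +8 dB make-up → 9.8625 dBV.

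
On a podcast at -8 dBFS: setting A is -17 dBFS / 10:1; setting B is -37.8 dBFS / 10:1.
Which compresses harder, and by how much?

A: GR = 9 − 9/10 = 8.1 dB.
B: GR = 29.8 − 29.8/10 = 26.82 dB.
B reduces 18.72 dB more.

B, by 18.72 dB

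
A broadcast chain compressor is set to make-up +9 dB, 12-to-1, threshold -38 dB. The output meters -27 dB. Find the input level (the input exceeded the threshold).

-14 dB

Before make-up, the level was -27 − 9 = -36 dB.
That's 2 dB above the -38 dB threshold.
Undo the ratio: input overshoot = 2 × 12 = 24 dB, giving input = -14 dB.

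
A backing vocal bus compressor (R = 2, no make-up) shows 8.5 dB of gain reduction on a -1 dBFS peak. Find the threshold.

-18 dBFS

Input is 17 dB above T (since output overshoot × R = input overshoot: (-9.5 − T)·2 = -1 − T gives T = -18 dBFS).
Check: -18 + (-1 − (-18))/2 = -18 + 8.5 = -9.5 dBFS. ✓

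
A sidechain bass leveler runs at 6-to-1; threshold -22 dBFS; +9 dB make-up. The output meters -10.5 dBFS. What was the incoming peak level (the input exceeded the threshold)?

-7 dBFS

Remove make-up: -10.5 − 9 = -19.5 dBFS.
Post-compression overshoot = -19.5 − (-22) = 2.5 dB.
Before 6:1 compression the overshoot was 2.5 × 6 = 15 dB, so input = -22 + 15 = -7 dBFS.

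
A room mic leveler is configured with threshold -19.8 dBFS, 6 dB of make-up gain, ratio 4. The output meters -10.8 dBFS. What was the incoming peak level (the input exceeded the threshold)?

-7.8 dBFS

Stripping the +6 dB make-up gives -16.8 dBFS at the gain stage.
Post-compression overshoot = -16.8 − (-19.8) = 3 dB.
Before 4:1 compression the overshoot was 3 × 4 = 12 dB, so input = -19.8 + 12 = -7.8 dBFS.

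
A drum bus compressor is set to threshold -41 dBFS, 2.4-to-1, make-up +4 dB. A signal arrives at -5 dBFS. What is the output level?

-5 dBFS sits 36 dB over threshold.
The 36 dB excess becomes 15 dB after 2.4:1 reduction.
So the level is -41 + 15 = -26 dBFS; make-up adds 4 dB, giving -22 dBFS.

-22 dBFS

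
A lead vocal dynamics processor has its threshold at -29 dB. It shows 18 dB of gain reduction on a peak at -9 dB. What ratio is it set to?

Input overshoot = -9 − (-29) = 20 dB.
Output overshoot = 20 − 18 = 2 dB.
Ratio = input overshoot / output overshoot = 20 / 2 = 10.

10:1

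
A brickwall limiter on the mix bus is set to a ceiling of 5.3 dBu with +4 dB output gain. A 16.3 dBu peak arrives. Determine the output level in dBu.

A brickwall limiter is an ∞:1 compressor: any input above the ceiling is clamped to 5.3 dBu.
Output gain then adds 4 dB: 5.3 + 4 = 9.3 dBu.

9.3 dBu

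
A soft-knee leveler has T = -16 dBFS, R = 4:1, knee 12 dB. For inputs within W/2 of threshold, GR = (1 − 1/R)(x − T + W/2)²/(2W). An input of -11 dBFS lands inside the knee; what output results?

x − T + W/2 = -11 − (-16) + 6 = 11.
GR = (1 − 1/4) × 11² / 24 = 0.75 × 121 / 24 = 3.78125 dB.
Output = -11 − 3.78125 = -14.78125 dBFS.

-14.78125 dBFS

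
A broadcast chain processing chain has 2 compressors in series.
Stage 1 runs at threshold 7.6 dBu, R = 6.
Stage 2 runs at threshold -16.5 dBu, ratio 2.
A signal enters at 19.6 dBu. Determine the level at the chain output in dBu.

-3.45 dBu

Stage 1: overshoot 12 dB → 12/6 = 2 dB → 9.6 dBu.
Stage 2: 26.1 dB above -16.5 dBu, reduced 2:1 to 13.05 dB above → -3.45 dBu.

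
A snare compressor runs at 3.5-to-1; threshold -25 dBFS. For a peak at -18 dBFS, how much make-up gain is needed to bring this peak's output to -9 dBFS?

Overshoot 7 dB → 7/3.5 = 2 dB after compression, so the compressed level is -25 + 2 = -23 dBFS.
Make-up = target − compressed = -9 − (-23) = 14 dB.

14 dB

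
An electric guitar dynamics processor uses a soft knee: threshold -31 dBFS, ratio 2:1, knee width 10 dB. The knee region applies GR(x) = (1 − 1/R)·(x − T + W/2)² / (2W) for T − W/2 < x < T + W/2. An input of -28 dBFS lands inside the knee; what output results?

x − T + W/2 = -28 − (-31) + 5 = 8.
GR = (1 − 1/2) × 8² / 20 = 0.5 × 64 / 20 = 1.6 dB.
Output = -28 − 1.6 = -29.6 dBFS.

-29.6 dBFS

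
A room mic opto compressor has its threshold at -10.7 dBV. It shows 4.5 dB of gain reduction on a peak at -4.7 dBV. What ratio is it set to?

Input overshoot = -4.7 − (-10.7) = 6 dB.
Output overshoot = 6 − 4.5 = 1.5 dB.
Ratio = input overshoot / output overshoot = 6 / 1.5 = 4.

4:1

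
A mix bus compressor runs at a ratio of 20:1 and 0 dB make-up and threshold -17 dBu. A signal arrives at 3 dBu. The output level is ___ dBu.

-16 dBu

Overshoot: 3 − (-17) = 20 dB.
20:1 compression reduces that to 20/20 = 1 dB over.
Output = -17 + 1 = -16 dBu.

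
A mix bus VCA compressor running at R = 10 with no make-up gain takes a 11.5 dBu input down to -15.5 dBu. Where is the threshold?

-18.5 dBu

Gain reduction = 11.5 − (-15.5) = 27 dB; output overshoot = GR / (R − 1) = 27 / 9 = 3 dB.
Threshold = output − output overshoot = -15.5 − 3 = -18.5 dBu.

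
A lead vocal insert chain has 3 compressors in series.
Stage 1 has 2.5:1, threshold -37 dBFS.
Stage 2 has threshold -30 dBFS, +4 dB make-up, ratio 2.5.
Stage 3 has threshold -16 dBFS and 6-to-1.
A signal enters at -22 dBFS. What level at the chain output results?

Stage 1: -22 dBFS is 15 dB over -37 dBFS; at 2.5:1 that becomes 6 dB over, giving -31 dBFS.
Stage 2: -31 dBFS is at or below the -30 dBFS threshold — no compression; make-up brings it to -27 dBFS.
Stage 3: -27 dBFS ≤ -16 dBFS, so stage 3 doesn't engage; output -27 dBFS.

-27 dBFS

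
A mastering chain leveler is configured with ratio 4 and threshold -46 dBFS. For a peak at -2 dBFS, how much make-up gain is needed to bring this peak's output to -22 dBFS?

The peak compresses to -46 + 44/4 = -35 dBFS.
To reach -22 dBFS requires -22 − (-35) = 13 dB of make-up.

13 dB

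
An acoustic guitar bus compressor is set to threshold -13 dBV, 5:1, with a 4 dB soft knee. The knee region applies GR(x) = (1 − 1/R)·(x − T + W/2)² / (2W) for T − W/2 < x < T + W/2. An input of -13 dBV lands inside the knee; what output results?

x − T + W/2 = -13 − (-13) + 2 = 2.
GR = (1 − 1/5) × 2² / 8 = 0.8 × 4 / 8 = 0.4 dB.
Output = -13 − 0.4 = -13.4 dBV.

-13.4 dBV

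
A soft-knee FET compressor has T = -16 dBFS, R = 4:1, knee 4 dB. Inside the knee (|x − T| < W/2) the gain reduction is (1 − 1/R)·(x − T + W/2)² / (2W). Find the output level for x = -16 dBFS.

x − T + W/2 = -16 − (-16) + 2 = 2.
GR = (1 − 1/4) × 2² / 8 = 0.75 × 4 / 8 = 0.375 dB.
Output = -16 − 0.375 = -16.375 dBFS.

-16.375 dBFS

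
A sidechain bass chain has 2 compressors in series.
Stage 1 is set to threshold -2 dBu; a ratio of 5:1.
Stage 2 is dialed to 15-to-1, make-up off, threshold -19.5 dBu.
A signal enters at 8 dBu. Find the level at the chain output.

Stage 1: 8 dBu is 10 dB over -2 dBu; at 5:1 that becomes 2 dB over, giving 0 dBu.
Stage 2: overshoot 19.5 dB → 19.5/15 = 1.3 dB → -18.2 dBu.

-18.2 dBu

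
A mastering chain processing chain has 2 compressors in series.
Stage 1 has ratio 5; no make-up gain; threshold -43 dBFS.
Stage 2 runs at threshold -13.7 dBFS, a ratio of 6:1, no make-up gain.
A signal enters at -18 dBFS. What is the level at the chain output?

-38 dBFS

Stage 1: overshoot 25 dB → 25/5 = 5 dB → -38 dBFS.
Stage 2: -38 dBFS ≤ -13.7 dBFS, so stage 2 doesn't engage; output -38 dBFS.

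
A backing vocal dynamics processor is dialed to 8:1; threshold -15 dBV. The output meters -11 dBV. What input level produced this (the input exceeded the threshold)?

17 dBV

The compressed level sits -11 − (-15) = 4 dB over threshold.
Before 8:1 compression the overshoot was 4 × 8 = 32 dB, so input = -15 + 32 = 17 dBV.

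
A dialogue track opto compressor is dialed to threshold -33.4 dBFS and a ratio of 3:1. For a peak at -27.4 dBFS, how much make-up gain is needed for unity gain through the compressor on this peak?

4 dB

Overshoot 6 dB → 6/3 = 2 dB after compression, so the compressed level is -33.4 + 2 = -31.4 dBFS.
Make-up = target − compressed = -27.4 − (-31.4) = 4 dB.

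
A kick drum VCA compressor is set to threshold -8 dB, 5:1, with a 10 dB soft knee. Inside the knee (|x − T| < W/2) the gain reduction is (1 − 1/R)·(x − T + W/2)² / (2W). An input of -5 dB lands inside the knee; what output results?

-7.56 dB

x − T + W/2 = -5 − (-8) + 5 = 8.
GR = (1 − 1/5) × 8² / 20 = 0.8 × 64 / 20 = 2.56 dB.
Output = -5 − 2.56 = -7.56 dB.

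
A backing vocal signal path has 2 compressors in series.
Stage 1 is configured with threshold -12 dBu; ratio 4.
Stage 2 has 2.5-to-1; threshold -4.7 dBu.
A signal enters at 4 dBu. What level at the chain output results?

-8 dBu

Stage 1: overshoot 16 dB → 16/4 = 4 dB → -8 dBu.
Stage 2: -8 dBu ≤ -4.7 dBu, so stage 2 doesn't engage; output -8 dBu.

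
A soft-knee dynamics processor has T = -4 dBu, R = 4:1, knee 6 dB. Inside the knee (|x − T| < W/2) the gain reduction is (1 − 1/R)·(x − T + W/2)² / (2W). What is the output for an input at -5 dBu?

x − T + W/2 = -5 − (-4) + 3 = 2.
GR = (1 − 1/4) × 2² / 12 = 0.75 × 4 / 12 = 0.25 dB.
Output = -5 − 0.25 = -5.25 dBu.

-5.25 dBu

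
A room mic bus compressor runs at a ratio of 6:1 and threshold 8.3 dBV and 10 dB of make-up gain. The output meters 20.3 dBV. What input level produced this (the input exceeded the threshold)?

Before make-up, the level was 20.3 − 10 = 10.3 dBV.
That's 2 dB above the 8.3 dBV threshold.
Before 6:1 compression the overshoot was 2 × 6 = 12 dB, so input = 8.3 + 12 = 20.3 dBV.

20.3 dBV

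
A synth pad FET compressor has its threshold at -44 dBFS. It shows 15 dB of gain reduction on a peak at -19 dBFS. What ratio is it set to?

Input overshoot = -19 − (-44) = 25 dB.
Output overshoot = 25 − 15 = 10 dB.
Ratio = input overshoot / output overshoot = 25 / 10 = 2.5.

2.5:1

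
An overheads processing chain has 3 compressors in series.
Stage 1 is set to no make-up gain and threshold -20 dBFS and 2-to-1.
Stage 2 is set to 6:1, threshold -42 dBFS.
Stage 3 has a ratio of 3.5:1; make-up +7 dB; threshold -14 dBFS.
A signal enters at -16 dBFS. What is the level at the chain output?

Stage 1: -16 dBFS is 4 dB over -20 dBFS; at 2:1 that becomes 2 dB over, giving -18 dBFS.
Stage 2: -18 dBFS is 24 dB over -42 dBFS; at 6:1 that becomes 4 dB over, giving -38 dBFS.
Stage 3: below threshold (-38 ≤ -14); passes unchanged; make-up brings it to -31 dBFS.

-31 dBFS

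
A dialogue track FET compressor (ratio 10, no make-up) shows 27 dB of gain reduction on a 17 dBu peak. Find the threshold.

-13 dBu

Let T be the threshold. Output overshoot = (input overshoot)/R, so -10 − T = (17 − T)/10.
10·(-10 − T) = 17 − T → 9·T = -100 − 17 = -117.
T = -117/9 = -13 dBu.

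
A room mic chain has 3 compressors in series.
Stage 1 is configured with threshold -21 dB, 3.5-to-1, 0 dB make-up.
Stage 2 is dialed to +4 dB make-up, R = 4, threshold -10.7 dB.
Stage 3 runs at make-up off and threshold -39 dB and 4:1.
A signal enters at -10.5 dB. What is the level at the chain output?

-32.75 dB

Stage 1: overshoot 10.5 dB → 10.5/3.5 = 3 dB → -18 dB.
Stage 2: -18 dB ≤ -10.7 dB, so stage 2 doesn't engage; make-up brings it to -14 dB.
Stage 3: -14 dB is 25 dB over -39 dB; at 4:1 that becomes 6.25 dB over, giving -32.75 dB.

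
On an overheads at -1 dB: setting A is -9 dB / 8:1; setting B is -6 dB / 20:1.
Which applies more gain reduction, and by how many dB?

A, by 2.25 dB

A: GR = 8 − 8/8 = 7 dB.
B: GR = 5 − 5/20 = 4.75 dB.
Difference: 2.25 dB in favour of A.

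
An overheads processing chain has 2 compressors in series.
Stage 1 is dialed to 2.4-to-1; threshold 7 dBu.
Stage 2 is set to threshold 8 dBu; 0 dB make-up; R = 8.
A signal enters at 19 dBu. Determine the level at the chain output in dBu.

Stage 1: 12 dB above 7 dBu, reduced 2.4:1 to 5 dB above → 12 dBu.
Stage 2: overshoot 4 dB → 4/8 = 0.5 dB → 8.5 dBu.

8.5 dBu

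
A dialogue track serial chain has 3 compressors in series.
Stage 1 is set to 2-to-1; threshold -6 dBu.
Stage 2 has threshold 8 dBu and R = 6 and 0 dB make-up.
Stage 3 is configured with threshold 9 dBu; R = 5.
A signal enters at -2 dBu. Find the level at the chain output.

Stage 1: 4 dB above -6 dBu, reduced 2:1 to 2 dB above → -4 dBu.
Stage 2: -4 dBu ≤ 8 dBu, so stage 2 doesn't engage; output -4 dBu.
Stage 3: below threshold (-4 ≤ 9); passes unchanged; output -4 dBu.

-4 dBu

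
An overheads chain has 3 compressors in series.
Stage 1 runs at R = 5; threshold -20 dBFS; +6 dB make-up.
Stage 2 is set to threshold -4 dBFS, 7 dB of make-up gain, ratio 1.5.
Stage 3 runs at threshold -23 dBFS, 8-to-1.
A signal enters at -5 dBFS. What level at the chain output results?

Stage 1: -5 dBFS is 15 dB over -20 dBFS; at 5:1 that becomes 3 dB over, giving -17 dBFS; +6 dB make-up → -11 dBFS.
Stage 2: -11 dBFS ≤ -4 dBFS, so stage 2 doesn't engage; make-up brings it to -4 dBFS.
Stage 3: 19 dB above -23 dBFS, reduced 8:1 to 2.375 dB above → -20.625 dBFS.

-20.625 dBFS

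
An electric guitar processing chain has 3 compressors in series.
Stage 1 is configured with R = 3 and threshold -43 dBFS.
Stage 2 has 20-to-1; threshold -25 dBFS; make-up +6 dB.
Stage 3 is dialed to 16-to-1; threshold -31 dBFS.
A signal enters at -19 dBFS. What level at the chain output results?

-30.875 dBFS

Stage 1: 24 dB above -43 dBFS, reduced 3:1 to 8 dB above → -35 dBFS.
Stage 2: -35 dBFS ≤ -25 dBFS, so stage 2 doesn't engage; make-up brings it to -29 dBFS.
Stage 3: 2 dB above -31 dBFS, reduced 16:1 to 0.125 dB above → -30.875 dBFS.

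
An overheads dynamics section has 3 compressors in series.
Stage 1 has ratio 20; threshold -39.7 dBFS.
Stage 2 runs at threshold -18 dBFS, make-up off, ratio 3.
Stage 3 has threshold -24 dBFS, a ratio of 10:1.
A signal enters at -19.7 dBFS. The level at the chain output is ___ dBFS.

-38.7 dBFS

Stage 1: 20 dB above -39.7 dBFS, reduced 20:1 to 1 dB above → -38.7 dBFS.
Stage 2: below threshold (-38.7 ≤ -18); passes unchanged; output -38.7 dBFS.
Stage 3: below threshold (-38.7 ≤ -24); passes unchanged; output -38.7 dBFS.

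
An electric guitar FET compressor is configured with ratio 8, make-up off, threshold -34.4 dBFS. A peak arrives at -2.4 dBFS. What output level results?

The input is 32 dB above the -34.4 dBFS threshold.
The 32 dB excess becomes 4 dB after 8:1 reduction.
So the level is -34.4 + 4 = -30.4 dBFS.

-30.4 dBFS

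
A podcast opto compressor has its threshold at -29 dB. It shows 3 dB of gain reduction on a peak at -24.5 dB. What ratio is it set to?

3:1

Input overshoot = -24.5 − (-29) = 4.5 dB.
Output overshoot = 4.5 − 3 = 1.5 dB.
Ratio = input overshoot / output overshoot = 4.5 / 1.5 = 3.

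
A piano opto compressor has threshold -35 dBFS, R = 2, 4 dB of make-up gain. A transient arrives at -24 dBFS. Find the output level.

-24 dBFS sits 11 dB over threshold.
At 2:1 the overshoot is divided by 2, leaving 5.5 dB above threshold.
That puts the output at -29.5 dBFS; make-up adds 4 dB, giving -25.5 dBFS.

-25.5 dBFS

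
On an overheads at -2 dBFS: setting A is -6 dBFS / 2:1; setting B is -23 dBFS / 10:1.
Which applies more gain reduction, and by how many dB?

A: 4 dB over, compressed to 2 dB over, so 2 dB of GR.
B: 21 dB over, compressed to 2.1 dB over, so 18.9 dB of GR.
B reduces 16.9 dB more.

B, by 16.9 dB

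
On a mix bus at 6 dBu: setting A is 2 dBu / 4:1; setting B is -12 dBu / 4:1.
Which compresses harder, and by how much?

A: GR = 4 − 4/4 = 3 dB.
B: GR = 18 − 18/4 = 13.5 dB.
Difference: 10.5 dB in favour of B.

B, by 10.5 dB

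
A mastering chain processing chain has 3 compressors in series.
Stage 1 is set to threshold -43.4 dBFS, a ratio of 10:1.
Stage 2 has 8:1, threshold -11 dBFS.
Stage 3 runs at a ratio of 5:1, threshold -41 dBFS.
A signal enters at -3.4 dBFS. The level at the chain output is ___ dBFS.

Stage 1: -3.4 dBFS is 40 dB over -43.4 dBFS; at 10:1 that becomes 4 dB over, giving -39.4 dBFS.
Stage 2: -39.4 dBFS is at or below the -11 dBFS threshold — no compression; output -39.4 dBFS.
Stage 3: -39.4 dBFS is 1.6 dB over -41 dBFS; at 5:1 that becomes 0.32 dB over, giving -40.68 dBFS.

-40.68 dBFS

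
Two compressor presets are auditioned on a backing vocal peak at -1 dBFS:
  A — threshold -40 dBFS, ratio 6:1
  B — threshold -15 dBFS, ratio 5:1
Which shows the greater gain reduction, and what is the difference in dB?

A: 39 dB over, compressed to 6.5 dB over, so 32.5 dB of GR.
B: 14 dB over, compressed to 2.8 dB over, so 11.2 dB of GR.
A applies 21.3 dB more gain reduction.

A, by 21.3 dB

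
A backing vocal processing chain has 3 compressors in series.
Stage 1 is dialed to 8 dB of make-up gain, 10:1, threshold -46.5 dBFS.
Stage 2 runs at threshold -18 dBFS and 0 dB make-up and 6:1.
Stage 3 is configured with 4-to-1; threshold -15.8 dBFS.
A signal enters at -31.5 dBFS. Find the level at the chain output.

-37 dBFS

Stage 1: 15 dB above -46.5 dBFS, reduced 10:1 to 1.5 dB above → -45 dBFS; +8 dB make-up → -37 dBFS.
Stage 2: -37 dBFS is at or below the -18 dBFS threshold — no compression; output -37 dBFS.
Stage 3: -37 dBFS is at or below the -15.8 dBFS threshold — no compression; output -37 dBFS.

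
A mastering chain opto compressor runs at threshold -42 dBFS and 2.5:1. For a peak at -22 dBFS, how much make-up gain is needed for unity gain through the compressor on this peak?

12 dB

The peak compresses to -42 + 20/2.5 = -34 dBFS.
To reach -22 dBFS requires -22 − (-34) = 12 dB of make-up.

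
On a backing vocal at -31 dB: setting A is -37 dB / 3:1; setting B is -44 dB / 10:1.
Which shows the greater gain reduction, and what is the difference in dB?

A: 6 dB over, compressed to 2 dB over, so 4 dB of GR.
B: 13 dB over, compressed to 1.3 dB over, so 11.7 dB of GR.
B applies 7.7 dB more gain reduction.

B, by 7.7 dB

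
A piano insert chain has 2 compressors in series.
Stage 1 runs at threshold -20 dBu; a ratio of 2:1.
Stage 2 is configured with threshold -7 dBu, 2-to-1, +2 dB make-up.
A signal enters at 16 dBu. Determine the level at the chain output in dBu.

-2.5 dBu

Stage 1: 36 dB above -20 dBu, reduced 2:1 to 18 dB above → -2 dBu.
Stage 2: overshoot 5 dB → 5/2 = 2.5 dB → -4.5 dBu; +2 dB make-up → -2.5 dBu.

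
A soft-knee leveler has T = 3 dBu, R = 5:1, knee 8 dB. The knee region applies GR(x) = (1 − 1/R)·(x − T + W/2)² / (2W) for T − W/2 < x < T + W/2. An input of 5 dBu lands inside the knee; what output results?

3.2 dBu

x − T + W/2 = 5 − 3 + 4 = 6.
GR = (1 − 1/5) × 6² / 16 = 0.8 × 36 / 16 = 1.8 dB.
Output = 5 − 1.8 = 3.2 dBu.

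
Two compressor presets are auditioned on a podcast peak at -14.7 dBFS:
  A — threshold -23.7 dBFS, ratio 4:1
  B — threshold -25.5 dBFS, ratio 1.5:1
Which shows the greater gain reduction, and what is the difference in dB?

A: GR = 9 − 9/4 = 6.75 dB.
B: GR = 10.8 − 10.8/1.5 = 3.6 dB.
Difference: 3.15 dB in favour of A.

A, by 3.15 dB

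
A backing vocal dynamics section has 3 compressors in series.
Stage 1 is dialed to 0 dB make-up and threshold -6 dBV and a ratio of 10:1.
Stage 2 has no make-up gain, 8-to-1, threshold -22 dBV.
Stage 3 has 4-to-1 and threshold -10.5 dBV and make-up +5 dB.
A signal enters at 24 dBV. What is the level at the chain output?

Stage 1: 30 dB above -6 dBV, reduced 10:1 to 3 dB above → -3 dBV.
Stage 2: -3 dBV is 19 dB over -22 dBV; at 8:1 that becomes 2.375 dB over, giving -19.625 dBV.
Stage 3: -19.625 dBV ≤ -10.5 dBV, so stage 3 doesn't engage; make-up brings it to -14.625 dBV.

-14.625 dBV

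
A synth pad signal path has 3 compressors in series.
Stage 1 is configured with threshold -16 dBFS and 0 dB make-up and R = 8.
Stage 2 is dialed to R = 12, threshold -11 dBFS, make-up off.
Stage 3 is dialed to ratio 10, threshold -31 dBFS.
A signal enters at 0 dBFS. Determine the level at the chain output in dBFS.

-29.3 dBFS

Stage 1: 16 dB above -16 dBFS, reduced 8:1 to 2 dB above → -14 dBFS.
Stage 2: below threshold (-14 ≤ -11); passes unchanged; output -14 dBFS.
Stage 3: overshoot 17 dB → 17/10 = 1.7 dB → -29.3 dBFS.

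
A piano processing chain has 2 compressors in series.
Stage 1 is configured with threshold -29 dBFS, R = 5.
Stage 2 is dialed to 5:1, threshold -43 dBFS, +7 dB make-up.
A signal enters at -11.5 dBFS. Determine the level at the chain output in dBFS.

Stage 1: -11.5 dBFS is 17.5 dB over -29 dBFS; at 5:1 that becomes 3.5 dB over, giving -25.5 dBFS.
Stage 2: -25.5 dBFS is 17.5 dB over -43 dBFS; at 5:1 that becomes 3.5 dB over, giving -39.5 dBFS; +7 dB make-up → -32.5 dBFS.

-32.5 dBFS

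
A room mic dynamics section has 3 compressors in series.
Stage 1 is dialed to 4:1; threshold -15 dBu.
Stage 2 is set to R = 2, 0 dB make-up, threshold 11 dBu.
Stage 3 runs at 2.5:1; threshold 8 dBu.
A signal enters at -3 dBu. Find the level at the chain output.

-12 dBu

Stage 1: overshoot 12 dB → 12/4 = 3 dB → -12 dBu.
Stage 2: -12 dBu is at or below the 11 dBu threshold — no compression; output -12 dBu.
Stage 3: -12 dBu ≤ 8 dBu, so stage 3 doesn't engage; output -12 dBu.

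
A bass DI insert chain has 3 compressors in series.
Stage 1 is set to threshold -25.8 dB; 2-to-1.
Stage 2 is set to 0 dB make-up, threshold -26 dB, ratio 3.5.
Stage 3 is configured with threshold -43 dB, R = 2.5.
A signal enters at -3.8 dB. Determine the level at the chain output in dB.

-34.92 dB

Stage 1: 22 dB above -25.8 dB, reduced 2:1 to 11 dB above → -14.8 dB.
Stage 2: overshoot 11.2 dB → 11.2/3.5 = 3.2 dB → -22.8 dB.
Stage 3: overshoot 20.2 dB → 20.2/2.5 = 8.08 dB → -34.92 dB.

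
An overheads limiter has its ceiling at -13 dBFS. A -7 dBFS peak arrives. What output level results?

-13 dBFS

At ∞:1, everything above -13 dBFS is held at the ceiling.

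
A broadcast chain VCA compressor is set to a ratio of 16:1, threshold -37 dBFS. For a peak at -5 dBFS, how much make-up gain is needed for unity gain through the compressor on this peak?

30 dB

Overshoot 32 dB → 32/16 = 2 dB after compression, so the compressed level is -37 + 2 = -35 dBFS.
Make-up = target − compressed = -5 − (-35) = 30 dB.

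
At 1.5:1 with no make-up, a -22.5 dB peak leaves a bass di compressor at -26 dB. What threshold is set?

-33 dB

Gain reduction = -22.5 − (-26) = 3.5 dB; output overshoot = GR / (R − 1) = 3.5 / 0.5 = 7 dB.
Threshold = output − output overshoot = -26 − 7 = -33 dB.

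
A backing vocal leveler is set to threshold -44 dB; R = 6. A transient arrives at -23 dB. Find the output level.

The input is 21 dB above the -44 dB threshold.
6:1 compression reduces that to 21/6 = 3.5 dB over.
That puts the output at -40.5 dB.

-40.5 dB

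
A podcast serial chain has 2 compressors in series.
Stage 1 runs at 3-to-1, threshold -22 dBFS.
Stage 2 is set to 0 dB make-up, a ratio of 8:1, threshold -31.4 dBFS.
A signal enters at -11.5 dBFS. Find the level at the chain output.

-29.7875 dBFS

Stage 1: 10.5 dB above -22 dBFS, reduced 3:1 to 3.5 dB above → -18.5 dBFS.
Stage 2: 12.9 dB above -31.4 dBFS, reduced 8:1 to 1.6125 dB above → -29.7875 dBFS.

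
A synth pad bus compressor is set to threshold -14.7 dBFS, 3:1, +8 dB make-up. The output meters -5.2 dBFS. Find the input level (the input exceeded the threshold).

Before make-up, the level was -5.2 − 8 = -13.2 dBFS.
Post-compression overshoot = -13.2 − (-14.7) = 1.5 dB.
Before 3:1 compression the overshoot was 1.5 × 3 = 4.5 dB, so input = -14.7 + 4.5 = -10.2 dBFS.

-10.2 dBFS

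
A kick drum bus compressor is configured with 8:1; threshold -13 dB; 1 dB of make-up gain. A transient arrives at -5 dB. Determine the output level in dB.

-11 dB

The input is 8 dB above the -13 dB threshold.
8:1 compression reduces that to 8/8 = 1 dB over.
Output = -13 + 1 = -12 dB; make-up adds 1 dB, giving -11 dB.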